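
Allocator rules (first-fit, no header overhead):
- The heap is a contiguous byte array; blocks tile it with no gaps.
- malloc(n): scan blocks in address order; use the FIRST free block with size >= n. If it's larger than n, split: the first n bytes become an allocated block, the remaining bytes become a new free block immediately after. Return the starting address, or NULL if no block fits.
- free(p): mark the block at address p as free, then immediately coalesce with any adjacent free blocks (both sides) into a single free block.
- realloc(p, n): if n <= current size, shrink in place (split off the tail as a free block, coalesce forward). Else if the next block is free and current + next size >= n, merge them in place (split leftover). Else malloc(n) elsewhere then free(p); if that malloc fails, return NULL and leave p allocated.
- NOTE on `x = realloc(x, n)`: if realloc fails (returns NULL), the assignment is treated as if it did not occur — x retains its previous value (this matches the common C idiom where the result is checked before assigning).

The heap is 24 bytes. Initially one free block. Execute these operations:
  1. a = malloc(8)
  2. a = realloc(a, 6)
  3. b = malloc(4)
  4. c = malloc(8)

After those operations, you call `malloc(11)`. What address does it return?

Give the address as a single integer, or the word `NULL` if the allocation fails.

Op 1: a = malloc(8) -> a = 0; heap: [0-7 ALLOC][8-23 FREE]
Op 2: a = realloc(a, 6) -> a = 0; heap: [0-5 ALLOC][6-23 FREE]
Op 3: b = malloc(4) -> b = 6; heap: [0-5 ALLOC][6-9 ALLOC][10-23 FREE]
Op 4: c = malloc(8) -> c = 10; heap: [0-5 ALLOC][6-9 ALLOC][10-17 ALLOC][18-23 FREE]
malloc(11): first-fit scan over [0-5 ALLOC][6-9 ALLOC][10-17 ALLOC][18-23 FREE] -> NULL

Answer: NULL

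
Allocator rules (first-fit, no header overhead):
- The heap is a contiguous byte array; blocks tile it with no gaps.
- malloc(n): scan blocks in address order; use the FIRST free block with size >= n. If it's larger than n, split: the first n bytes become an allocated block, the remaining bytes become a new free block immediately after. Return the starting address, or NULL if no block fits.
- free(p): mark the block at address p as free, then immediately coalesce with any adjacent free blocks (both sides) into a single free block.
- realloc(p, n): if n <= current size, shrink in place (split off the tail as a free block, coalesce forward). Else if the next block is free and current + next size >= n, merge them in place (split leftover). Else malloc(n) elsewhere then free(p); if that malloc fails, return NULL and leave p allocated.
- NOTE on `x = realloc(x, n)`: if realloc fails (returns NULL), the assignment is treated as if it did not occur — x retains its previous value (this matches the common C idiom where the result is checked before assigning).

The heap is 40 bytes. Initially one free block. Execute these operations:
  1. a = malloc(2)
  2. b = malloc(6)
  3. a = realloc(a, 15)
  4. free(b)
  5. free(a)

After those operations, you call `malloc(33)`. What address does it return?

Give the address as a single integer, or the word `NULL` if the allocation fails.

Op 1: a = malloc(2) -> a = 0; heap: [0-1 ALLOC][2-39 FREE]
Op 2: b = malloc(6) -> b = 2; heap: [0-1 ALLOC][2-7 ALLOC][8-39 FREE]
Op 3: a = realloc(a, 15) -> a = 8; heap: [0-1 FREE][2-7 ALLOC][8-22 ALLOC][23-39 FREE]
Op 4: free(b) -> (freed b); heap: [0-7 FREE][8-22 ALLOC][23-39 FREE]
Op 5: free(a) -> (freed a); heap: [0-39 FREE]
malloc(33): first-fit scan over [0-39 FREE] -> 0

Answer: 0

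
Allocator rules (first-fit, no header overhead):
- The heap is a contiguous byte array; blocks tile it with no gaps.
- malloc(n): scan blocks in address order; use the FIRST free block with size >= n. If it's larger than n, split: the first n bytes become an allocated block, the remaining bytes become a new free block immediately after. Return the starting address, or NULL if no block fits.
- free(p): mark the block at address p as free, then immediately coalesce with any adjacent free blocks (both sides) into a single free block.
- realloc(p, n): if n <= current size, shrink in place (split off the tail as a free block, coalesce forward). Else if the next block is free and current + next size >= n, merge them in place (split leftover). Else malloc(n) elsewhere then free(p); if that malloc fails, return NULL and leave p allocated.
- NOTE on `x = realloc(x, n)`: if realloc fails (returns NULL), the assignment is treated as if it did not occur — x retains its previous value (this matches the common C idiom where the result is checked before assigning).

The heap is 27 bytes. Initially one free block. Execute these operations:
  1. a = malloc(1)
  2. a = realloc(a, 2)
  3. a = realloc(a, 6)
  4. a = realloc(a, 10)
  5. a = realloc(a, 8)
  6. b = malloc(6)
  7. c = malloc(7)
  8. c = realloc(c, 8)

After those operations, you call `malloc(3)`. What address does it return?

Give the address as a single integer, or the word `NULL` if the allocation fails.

Op 1: a = malloc(1) -> a = 0; heap: [0-0 ALLOC][1-26 FREE]
Op 2: a = realloc(a, 2) -> a = 0; heap: [0-1 ALLOC][2-26 FREE]
Op 3: a = realloc(a, 6) -> a = 0; heap: [0-5 ALLOC][6-26 FREE]
Op 4: a = realloc(a, 10) -> a = 0; heap: [0-9 ALLOC][10-26 FREE]
Op 5: a = realloc(a, 8) -> a = 0; heap: [0-7 ALLOC][8-26 FREE]
Op 6: b = malloc(6) -> b = 8; heap: [0-7 ALLOC][8-13 ALLOC][14-26 FREE]
Op 7: c = malloc(7) -> c = 14; heap: [0-7 ALLOC][8-13 ALLOC][14-20 ALLOC][21-26 FREE]
Op 8: c = realloc(c, 8) -> c = 14; heap: [0-7 ALLOC][8-13 ALLOC][14-21 ALLOC][22-26 FREE]
malloc(3): first-fit scan over [0-7 ALLOC][8-13 ALLOC][14-21 ALLOC][22-26 FREE] -> 22

Answer: 22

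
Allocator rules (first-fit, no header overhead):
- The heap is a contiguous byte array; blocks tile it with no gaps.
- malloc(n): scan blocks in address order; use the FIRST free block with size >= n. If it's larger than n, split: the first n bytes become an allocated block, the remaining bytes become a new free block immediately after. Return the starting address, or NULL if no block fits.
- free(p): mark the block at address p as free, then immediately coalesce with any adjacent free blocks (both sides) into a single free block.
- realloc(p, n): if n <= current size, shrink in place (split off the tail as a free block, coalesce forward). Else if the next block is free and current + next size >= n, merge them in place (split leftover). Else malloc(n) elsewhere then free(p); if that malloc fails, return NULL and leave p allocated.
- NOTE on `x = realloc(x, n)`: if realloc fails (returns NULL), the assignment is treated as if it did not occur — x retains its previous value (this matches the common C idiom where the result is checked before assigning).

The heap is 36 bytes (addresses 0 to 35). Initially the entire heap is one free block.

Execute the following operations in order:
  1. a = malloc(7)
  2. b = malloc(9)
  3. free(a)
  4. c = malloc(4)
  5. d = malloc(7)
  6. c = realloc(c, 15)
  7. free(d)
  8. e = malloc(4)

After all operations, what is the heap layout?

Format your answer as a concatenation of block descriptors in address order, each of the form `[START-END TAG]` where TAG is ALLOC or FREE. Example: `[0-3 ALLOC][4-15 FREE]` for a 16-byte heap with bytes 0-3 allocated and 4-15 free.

Answer: [0-3 ALLOC][4-6 FREE][7-15 ALLOC][16-19 ALLOC][20-35 FREE]

Derivation:
Op 1: a = malloc(7) -> a = 0; heap: [0-6 ALLOC][7-35 FREE]
Op 2: b = malloc(9) -> b = 7; heap: [0-6 ALLOC][7-15 ALLOC][16-35 FREE]
Op 3: free(a) -> (freed a); heap: [0-6 FREE][7-15 ALLOC][16-35 FREE]
Op 4: c = malloc(4) -> c = 0; heap: [0-3 ALLOC][4-6 FREE][7-15 ALLOC][16-35 FREE]
Op 5: d = malloc(7) -> d = 16; heap: [0-3 ALLOC][4-6 FREE][7-15 ALLOC][16-22 ALLOC][23-35 FREE]
Op 6: c = realloc(c, 15) -> NULL (c unchanged); heap: [0-3 ALLOC][4-6 FREE][7-15 ALLOC][16-22 ALLOC][23-35 FREE]
Op 7: free(d) -> (freed d); heap: [0-3 ALLOC][4-6 FREE][7-15 ALLOC][16-35 FREE]
Op 8: e = malloc(4) -> e = 16; heap: [0-3 ALLOC][4-6 FREE][7-15 ALLOC][16-19 ALLOC][20-35 FREE]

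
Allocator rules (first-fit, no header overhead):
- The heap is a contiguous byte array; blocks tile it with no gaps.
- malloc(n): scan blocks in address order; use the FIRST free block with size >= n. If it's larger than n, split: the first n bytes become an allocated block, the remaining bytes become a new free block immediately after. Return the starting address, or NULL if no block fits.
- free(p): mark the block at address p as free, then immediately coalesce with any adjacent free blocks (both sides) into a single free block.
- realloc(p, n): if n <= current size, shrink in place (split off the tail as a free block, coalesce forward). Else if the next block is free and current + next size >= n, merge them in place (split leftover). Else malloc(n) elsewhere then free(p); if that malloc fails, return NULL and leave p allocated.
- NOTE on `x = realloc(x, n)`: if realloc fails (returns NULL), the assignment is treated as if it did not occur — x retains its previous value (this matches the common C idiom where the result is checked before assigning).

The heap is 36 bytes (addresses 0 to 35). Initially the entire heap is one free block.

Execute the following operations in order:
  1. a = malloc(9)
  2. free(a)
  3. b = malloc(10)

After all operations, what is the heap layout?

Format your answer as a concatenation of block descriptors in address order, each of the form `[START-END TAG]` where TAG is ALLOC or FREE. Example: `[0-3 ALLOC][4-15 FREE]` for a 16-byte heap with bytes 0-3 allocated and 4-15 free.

Op 1: a = malloc(9) -> a = 0; heap: [0-8 ALLOC][9-35 FREE]
Op 2: free(a) -> (freed a); heap: [0-35 FREE]
Op 3: b = malloc(10) -> b = 0; heap: [0-9 ALLOC][10-35 FREE]

Answer: [0-9 ALLOC][10-35 FREE]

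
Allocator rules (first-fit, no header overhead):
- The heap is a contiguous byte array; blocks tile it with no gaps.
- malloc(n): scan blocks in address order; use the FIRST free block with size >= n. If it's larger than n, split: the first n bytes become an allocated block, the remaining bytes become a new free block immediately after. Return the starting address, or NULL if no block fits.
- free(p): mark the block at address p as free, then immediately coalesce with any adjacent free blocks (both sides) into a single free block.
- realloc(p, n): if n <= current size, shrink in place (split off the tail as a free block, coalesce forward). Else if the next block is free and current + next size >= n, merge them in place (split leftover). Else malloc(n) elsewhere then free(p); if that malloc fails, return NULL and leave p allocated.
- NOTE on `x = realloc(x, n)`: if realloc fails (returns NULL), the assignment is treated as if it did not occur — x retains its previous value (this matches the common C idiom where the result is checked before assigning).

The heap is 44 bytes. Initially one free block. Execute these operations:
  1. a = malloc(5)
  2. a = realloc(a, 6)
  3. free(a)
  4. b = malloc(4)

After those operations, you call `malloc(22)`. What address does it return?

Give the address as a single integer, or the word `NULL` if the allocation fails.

Op 1: a = malloc(5) -> a = 0; heap: [0-4 ALLOC][5-43 FREE]
Op 2: a = realloc(a, 6) -> a = 0; heap: [0-5 ALLOC][6-43 FREE]
Op 3: free(a) -> (freed a); heap: [0-43 FREE]
Op 4: b = malloc(4) -> b = 0; heap: [0-3 ALLOC][4-43 FREE]
malloc(22): first-fit scan over [0-3 ALLOC][4-43 FREE] -> 4

Answer: 4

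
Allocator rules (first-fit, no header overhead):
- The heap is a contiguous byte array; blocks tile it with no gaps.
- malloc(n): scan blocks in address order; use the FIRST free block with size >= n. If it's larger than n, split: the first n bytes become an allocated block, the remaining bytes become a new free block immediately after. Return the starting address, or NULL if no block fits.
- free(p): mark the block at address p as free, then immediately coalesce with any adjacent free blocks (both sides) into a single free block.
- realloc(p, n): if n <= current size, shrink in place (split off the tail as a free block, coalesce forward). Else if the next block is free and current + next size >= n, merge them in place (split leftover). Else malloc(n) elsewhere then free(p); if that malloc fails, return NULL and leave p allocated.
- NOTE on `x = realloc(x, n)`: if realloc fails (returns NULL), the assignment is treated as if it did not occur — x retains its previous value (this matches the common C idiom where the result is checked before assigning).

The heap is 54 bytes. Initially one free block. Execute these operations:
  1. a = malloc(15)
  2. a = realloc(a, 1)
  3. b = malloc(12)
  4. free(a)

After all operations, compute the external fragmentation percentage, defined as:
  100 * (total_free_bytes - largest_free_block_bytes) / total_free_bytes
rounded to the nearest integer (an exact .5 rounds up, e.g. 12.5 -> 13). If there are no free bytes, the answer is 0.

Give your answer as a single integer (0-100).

Answer: 2

Derivation:
Op 1: a = malloc(15) -> a = 0; heap: [0-14 ALLOC][15-53 FREE]
Op 2: a = realloc(a, 1) -> a = 0; heap: [0-0 ALLOC][1-53 FREE]
Op 3: b = malloc(12) -> b = 1; heap: [0-0 ALLOC][1-12 ALLOC][13-53 FREE]
Op 4: free(a) -> (freed a); heap: [0-0 FREE][1-12 ALLOC][13-53 FREE]
Free blocks: [1 41] total_free=42 largest=41 -> 100*(42-41)/42 = 100/42 ≈ 2.381 -> rounds to 2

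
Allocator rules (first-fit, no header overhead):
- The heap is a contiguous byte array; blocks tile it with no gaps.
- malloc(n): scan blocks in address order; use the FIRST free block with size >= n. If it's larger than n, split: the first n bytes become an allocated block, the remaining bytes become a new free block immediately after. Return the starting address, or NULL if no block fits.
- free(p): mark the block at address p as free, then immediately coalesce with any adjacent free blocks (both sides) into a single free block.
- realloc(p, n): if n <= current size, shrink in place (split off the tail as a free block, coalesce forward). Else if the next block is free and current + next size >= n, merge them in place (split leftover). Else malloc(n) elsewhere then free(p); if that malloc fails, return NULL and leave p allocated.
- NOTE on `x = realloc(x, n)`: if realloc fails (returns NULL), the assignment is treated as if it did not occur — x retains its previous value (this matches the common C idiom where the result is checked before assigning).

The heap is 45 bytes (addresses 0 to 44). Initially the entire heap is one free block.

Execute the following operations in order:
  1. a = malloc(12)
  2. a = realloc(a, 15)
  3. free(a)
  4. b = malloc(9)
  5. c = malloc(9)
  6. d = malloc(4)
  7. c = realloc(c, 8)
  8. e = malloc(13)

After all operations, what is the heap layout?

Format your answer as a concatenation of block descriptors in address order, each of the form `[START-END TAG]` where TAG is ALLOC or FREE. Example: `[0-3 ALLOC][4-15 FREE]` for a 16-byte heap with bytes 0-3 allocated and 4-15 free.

Answer: [0-8 ALLOC][9-16 ALLOC][17-17 FREE][18-21 ALLOC][22-34 ALLOC][35-44 FREE]

Derivation:
Op 1: a = malloc(12) -> a = 0; heap: [0-11 ALLOC][12-44 FREE]
Op 2: a = realloc(a, 15) -> a = 0; heap: [0-14 ALLOC][15-44 FREE]
Op 3: free(a) -> (freed a); heap: [0-44 FREE]
Op 4: b = malloc(9) -> b = 0; heap: [0-8 ALLOC][9-44 FREE]
Op 5: c = malloc(9) -> c = 9; heap: [0-8 ALLOC][9-17 ALLOC][18-44 FREE]
Op 6: d = malloc(4) -> d = 18; heap: [0-8 ALLOC][9-17 ALLOC][18-21 ALLOC][22-44 FREE]
Op 7: c = realloc(c, 8) -> c = 9; heap: [0-8 ALLOC][9-16 ALLOC][17-17 FREE][18-21 ALLOC][22-44 FREE]
Op 8: e = malloc(13) -> e = 22; heap: [0-8 ALLOC][9-16 ALLOC][17-17 FREE][18-21 ALLOC][22-34 ALLOC][35-44 FREE]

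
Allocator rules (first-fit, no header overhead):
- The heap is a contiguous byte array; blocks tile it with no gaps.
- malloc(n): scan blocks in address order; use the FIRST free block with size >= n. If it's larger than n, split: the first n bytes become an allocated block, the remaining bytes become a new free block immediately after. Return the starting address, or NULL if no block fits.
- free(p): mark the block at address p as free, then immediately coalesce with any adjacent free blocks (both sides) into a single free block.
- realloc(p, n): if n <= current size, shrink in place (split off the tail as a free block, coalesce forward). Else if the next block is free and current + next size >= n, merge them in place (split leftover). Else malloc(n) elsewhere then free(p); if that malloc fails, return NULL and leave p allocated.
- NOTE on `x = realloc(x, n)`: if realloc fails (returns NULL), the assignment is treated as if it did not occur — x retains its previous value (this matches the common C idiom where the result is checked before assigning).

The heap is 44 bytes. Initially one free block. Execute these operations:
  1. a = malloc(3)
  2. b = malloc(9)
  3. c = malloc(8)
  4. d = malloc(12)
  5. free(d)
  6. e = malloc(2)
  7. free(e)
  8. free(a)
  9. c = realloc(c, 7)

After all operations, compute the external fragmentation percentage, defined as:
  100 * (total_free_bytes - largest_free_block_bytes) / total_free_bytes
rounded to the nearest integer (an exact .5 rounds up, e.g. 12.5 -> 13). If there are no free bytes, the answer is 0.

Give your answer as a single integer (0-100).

Answer: 11

Derivation:
Op 1: a = malloc(3) -> a = 0; heap: [0-2 ALLOC][3-43 FREE]
Op 2: b = malloc(9) -> b = 3; heap: [0-2 ALLOC][3-11 ALLOC][12-43 FREE]
Op 3: c = malloc(8) -> c = 12; heap: [0-2 ALLOC][3-11 ALLOC][12-19 ALLOC][20-43 FREE]
Op 4: d = malloc(12) -> d = 20; heap: [0-2 ALLOC][3-11 ALLOC][12-19 ALLOC][20-31 ALLOC][32-43 FREE]
Op 5: free(d) -> (freed d); heap: [0-2 ALLOC][3-11 ALLOC][12-19 ALLOC][20-43 FREE]
Op 6: e = malloc(2) -> e = 20; heap: [0-2 ALLOC][3-11 ALLOC][12-19 ALLOC][20-21 ALLOC][22-43 FREE]
Op 7: free(e) -> (freed e); heap: [0-2 ALLOC][3-11 ALLOC][12-19 ALLOC][20-43 FREE]
Op 8: free(a) -> (freed a); heap: [0-2 FREE][3-11 ALLOC][12-19 ALLOC][20-43 FREE]
Op 9: c = realloc(c, 7) -> c = 12; heap: [0-2 FREE][3-11 ALLOC][12-18 ALLOC][19-43 FREE]
Free blocks: [3 25] total_free=28 largest=25 -> 100*(28-25)/28 = 300/28 ≈ 10.714 -> rounds to 11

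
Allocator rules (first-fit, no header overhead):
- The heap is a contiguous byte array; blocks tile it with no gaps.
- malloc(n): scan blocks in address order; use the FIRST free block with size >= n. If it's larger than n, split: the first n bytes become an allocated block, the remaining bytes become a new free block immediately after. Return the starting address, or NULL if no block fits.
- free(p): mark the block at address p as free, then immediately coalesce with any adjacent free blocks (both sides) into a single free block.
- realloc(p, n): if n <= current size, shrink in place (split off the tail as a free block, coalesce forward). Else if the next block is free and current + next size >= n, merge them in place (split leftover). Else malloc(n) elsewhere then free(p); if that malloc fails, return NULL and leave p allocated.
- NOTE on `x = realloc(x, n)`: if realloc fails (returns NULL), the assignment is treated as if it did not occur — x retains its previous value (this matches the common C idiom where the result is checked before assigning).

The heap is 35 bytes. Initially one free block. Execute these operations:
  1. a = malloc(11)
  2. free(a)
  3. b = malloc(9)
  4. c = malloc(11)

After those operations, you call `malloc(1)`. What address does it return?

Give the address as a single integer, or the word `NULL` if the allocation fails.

Answer: 20

Derivation:
Op 1: a = malloc(11) -> a = 0; heap: [0-10 ALLOC][11-34 FREE]
Op 2: free(a) -> (freed a); heap: [0-34 FREE]
Op 3: b = malloc(9) -> b = 0; heap: [0-8 ALLOC][9-34 FREE]
Op 4: c = malloc(11) -> c = 9; heap: [0-8 ALLOC][9-19 ALLOC][20-34 FREE]
malloc(1): first-fit scan over [0-8 ALLOC][9-19 ALLOC][20-34 FREE] -> 20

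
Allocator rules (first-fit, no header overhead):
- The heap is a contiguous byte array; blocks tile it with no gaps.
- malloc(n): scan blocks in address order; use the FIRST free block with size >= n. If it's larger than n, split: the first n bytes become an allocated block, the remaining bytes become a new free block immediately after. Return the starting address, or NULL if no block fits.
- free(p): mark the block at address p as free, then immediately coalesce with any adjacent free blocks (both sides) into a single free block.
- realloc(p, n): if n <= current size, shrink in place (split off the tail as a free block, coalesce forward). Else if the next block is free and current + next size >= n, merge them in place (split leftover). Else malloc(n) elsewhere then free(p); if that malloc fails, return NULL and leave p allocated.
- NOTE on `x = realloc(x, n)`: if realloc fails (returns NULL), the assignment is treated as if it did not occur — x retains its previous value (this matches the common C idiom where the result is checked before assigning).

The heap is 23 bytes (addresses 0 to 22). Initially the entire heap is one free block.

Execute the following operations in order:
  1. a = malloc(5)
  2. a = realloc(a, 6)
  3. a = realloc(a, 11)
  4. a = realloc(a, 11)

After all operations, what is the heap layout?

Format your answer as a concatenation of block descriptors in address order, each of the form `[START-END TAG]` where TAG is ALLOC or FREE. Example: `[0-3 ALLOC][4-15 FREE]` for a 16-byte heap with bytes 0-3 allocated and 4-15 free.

Answer: [0-10 ALLOC][11-22 FREE]

Derivation:
Op 1: a = malloc(5) -> a = 0; heap: [0-4 ALLOC][5-22 FREE]
Op 2: a = realloc(a, 6) -> a = 0; heap: [0-5 ALLOC][6-22 FREE]
Op 3: a = realloc(a, 11) -> a = 0; heap: [0-10 ALLOC][11-22 FREE]
Op 4: a = realloc(a, 11) -> a = 0; heap: [0-10 ALLOC][11-22 FREE]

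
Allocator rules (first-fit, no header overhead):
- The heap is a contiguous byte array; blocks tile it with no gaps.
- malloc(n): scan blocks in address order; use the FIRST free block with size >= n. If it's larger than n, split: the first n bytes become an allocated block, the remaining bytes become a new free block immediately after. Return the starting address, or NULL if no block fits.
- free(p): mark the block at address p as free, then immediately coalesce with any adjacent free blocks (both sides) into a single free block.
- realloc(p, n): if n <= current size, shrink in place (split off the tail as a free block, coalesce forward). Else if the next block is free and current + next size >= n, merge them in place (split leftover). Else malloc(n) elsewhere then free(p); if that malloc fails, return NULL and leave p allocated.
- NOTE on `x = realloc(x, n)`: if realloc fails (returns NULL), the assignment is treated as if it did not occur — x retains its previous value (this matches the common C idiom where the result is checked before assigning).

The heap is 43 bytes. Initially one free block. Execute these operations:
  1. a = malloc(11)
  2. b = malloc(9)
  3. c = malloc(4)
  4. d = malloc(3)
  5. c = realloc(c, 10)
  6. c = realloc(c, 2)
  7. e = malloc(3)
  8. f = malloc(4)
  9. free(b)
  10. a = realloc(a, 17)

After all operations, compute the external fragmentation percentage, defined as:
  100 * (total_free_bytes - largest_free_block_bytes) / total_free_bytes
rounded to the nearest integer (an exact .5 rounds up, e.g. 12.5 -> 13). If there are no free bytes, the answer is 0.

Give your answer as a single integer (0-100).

Op 1: a = malloc(11) -> a = 0; heap: [0-10 ALLOC][11-42 FREE]
Op 2: b = malloc(9) -> b = 11; heap: [0-10 ALLOC][11-19 ALLOC][20-42 FREE]
Op 3: c = malloc(4) -> c = 20; heap: [0-10 ALLOC][11-19 ALLOC][20-23 ALLOC][24-42 FREE]
Op 4: d = malloc(3) -> d = 24; heap: [0-10 ALLOC][11-19 ALLOC][20-23 ALLOC][24-26 ALLOC][27-42 FREE]
Op 5: c = realloc(c, 10) -> c = 27; heap: [0-10 ALLOC][11-19 ALLOC][20-23 FREE][24-26 ALLOC][27-36 ALLOC][37-42 FREE]
Op 6: c = realloc(c, 2) -> c = 27; heap: [0-10 ALLOC][11-19 ALLOC][20-23 FREE][24-26 ALLOC][27-28 ALLOC][29-42 FREE]
Op 7: e = malloc(3) -> e = 20; heap: [0-10 ALLOC][11-19 ALLOC][20-22 ALLOC][23-23 FREE][24-26 ALLOC][27-28 ALLOC][29-42 FREE]
Op 8: f = malloc(4) -> f = 29; heap: [0-10 ALLOC][11-19 ALLOC][20-22 ALLOC][23-23 FREE][24-26 ALLOC][27-28 ALLOC][29-32 ALLOC][33-42 FREE]
Op 9: free(b) -> (freed b); heap: [0-10 ALLOC][11-19 FREE][20-22 ALLOC][23-23 FREE][24-26 ALLOC][27-28 ALLOC][29-32 ALLOC][33-42 FREE]
Op 10: a = realloc(a, 17) -> a = 0; heap: [0-16 ALLOC][17-19 FREE][20-22 ALLOC][23-23 FREE][24-26 ALLOC][27-28 ALLOC][29-32 ALLOC][33-42 FREE]
Free blocks: [3 1 10] total_free=14 largest=10 -> 100*(14-10)/14 = 400/14 ≈ 28.571 -> rounds to 29

Answer: 29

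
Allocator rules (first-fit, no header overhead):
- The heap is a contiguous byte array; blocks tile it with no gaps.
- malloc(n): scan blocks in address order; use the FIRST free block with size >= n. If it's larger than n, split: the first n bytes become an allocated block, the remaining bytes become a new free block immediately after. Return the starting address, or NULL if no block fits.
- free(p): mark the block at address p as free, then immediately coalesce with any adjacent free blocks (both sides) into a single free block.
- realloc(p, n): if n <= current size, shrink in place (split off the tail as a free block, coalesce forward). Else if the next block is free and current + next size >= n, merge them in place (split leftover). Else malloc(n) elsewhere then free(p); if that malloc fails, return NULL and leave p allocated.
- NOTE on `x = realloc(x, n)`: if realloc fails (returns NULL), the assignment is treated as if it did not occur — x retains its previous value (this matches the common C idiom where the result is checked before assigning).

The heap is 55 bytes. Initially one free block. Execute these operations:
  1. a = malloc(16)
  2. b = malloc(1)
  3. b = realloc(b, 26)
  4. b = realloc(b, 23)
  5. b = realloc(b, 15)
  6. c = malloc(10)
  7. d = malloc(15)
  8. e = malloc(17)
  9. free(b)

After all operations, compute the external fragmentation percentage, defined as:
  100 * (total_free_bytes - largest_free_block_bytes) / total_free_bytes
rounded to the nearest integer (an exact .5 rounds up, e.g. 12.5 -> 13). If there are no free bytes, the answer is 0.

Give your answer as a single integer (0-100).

Op 1: a = malloc(16) -> a = 0; heap: [0-15 ALLOC][16-54 FREE]
Op 2: b = malloc(1) -> b = 16; heap: [0-15 ALLOC][16-16 ALLOC][17-54 FREE]
Op 3: b = realloc(b, 26) -> b = 16; heap: [0-15 ALLOC][16-41 ALLOC][42-54 FREE]
Op 4: b = realloc(b, 23) -> b = 16; heap: [0-15 ALLOC][16-38 ALLOC][39-54 FREE]
Op 5: b = realloc(b, 15) -> b = 16; heap: [0-15 ALLOC][16-30 ALLOC][31-54 FREE]
Op 6: c = malloc(10) -> c = 31; heap: [0-15 ALLOC][16-30 ALLOC][31-40 ALLOC][41-54 FREE]
Op 7: d = malloc(15) -> d = NULL; heap: [0-15 ALLOC][16-30 ALLOC][31-40 ALLOC][41-54 FREE]
Op 8: e = malloc(17) -> e = NULL; heap: [0-15 ALLOC][16-30 ALLOC][31-40 ALLOC][41-54 FREE]
Op 9: free(b) -> (freed b); heap: [0-15 ALLOC][16-30 FREE][31-40 ALLOC][41-54 FREE]
Free blocks: [15 14] total_free=29 largest=15 -> 100*(29-15)/29 = 1400/29 ≈ 48.276 -> rounds to 48

Answer: 48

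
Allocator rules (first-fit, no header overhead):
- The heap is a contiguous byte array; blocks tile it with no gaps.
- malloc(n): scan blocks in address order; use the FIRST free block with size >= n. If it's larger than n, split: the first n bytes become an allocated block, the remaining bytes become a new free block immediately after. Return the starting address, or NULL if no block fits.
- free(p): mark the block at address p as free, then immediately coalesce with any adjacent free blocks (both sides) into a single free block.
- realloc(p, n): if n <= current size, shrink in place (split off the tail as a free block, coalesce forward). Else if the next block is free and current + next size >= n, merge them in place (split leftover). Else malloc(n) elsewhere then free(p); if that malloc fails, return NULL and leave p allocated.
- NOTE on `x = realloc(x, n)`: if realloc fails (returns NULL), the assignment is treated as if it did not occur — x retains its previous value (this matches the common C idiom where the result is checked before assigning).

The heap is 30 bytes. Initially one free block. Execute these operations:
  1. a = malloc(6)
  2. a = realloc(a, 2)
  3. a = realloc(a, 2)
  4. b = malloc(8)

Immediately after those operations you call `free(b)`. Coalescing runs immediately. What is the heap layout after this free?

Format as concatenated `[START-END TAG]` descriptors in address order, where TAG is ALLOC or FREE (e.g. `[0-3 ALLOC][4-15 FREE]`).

Op 1: a = malloc(6) -> a = 0; heap: [0-5 ALLOC][6-29 FREE]
Op 2: a = realloc(a, 2) -> a = 0; heap: [0-1 ALLOC][2-29 FREE]
Op 3: a = realloc(a, 2) -> a = 0; heap: [0-1 ALLOC][2-29 FREE]
Op 4: b = malloc(8) -> b = 2; heap: [0-1 ALLOC][2-9 ALLOC][10-29 FREE]
free(b): b = 2 -> block [2-9 ALLOC]; mark free, coalesce with adjacent free neighbors -> [0-1 ALLOC][2-29 FREE]

Answer: [0-1 ALLOC][2-29 FREE]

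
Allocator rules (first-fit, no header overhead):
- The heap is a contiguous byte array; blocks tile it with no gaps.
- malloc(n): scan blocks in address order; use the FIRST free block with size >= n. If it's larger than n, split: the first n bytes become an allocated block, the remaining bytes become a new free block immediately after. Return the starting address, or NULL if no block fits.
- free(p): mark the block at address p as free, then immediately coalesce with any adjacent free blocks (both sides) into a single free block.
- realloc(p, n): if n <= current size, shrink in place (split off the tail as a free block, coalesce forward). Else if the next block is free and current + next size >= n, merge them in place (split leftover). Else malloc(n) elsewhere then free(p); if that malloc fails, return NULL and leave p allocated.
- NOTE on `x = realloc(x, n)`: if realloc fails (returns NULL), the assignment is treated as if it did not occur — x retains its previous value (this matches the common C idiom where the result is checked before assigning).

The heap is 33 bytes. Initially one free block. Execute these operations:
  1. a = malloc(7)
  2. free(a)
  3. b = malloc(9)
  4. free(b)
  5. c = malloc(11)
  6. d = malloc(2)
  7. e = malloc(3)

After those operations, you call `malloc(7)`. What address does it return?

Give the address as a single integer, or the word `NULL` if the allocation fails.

Op 1: a = malloc(7) -> a = 0; heap: [0-6 ALLOC][7-32 FREE]
Op 2: free(a) -> (freed a); heap: [0-32 FREE]
Op 3: b = malloc(9) -> b = 0; heap: [0-8 ALLOC][9-32 FREE]
Op 4: free(b) -> (freed b); heap: [0-32 FREE]
Op 5: c = malloc(11) -> c = 0; heap: [0-10 ALLOC][11-32 FREE]
Op 6: d = malloc(2) -> d = 11; heap: [0-10 ALLOC][11-12 ALLOC][13-32 FREE]
Op 7: e = malloc(3) -> e = 13; heap: [0-10 ALLOC][11-12 ALLOC][13-15 ALLOC][16-32 FREE]
malloc(7): first-fit scan over [0-10 ALLOC][11-12 ALLOC][13-15 ALLOC][16-32 FREE] -> 16

Answer: 16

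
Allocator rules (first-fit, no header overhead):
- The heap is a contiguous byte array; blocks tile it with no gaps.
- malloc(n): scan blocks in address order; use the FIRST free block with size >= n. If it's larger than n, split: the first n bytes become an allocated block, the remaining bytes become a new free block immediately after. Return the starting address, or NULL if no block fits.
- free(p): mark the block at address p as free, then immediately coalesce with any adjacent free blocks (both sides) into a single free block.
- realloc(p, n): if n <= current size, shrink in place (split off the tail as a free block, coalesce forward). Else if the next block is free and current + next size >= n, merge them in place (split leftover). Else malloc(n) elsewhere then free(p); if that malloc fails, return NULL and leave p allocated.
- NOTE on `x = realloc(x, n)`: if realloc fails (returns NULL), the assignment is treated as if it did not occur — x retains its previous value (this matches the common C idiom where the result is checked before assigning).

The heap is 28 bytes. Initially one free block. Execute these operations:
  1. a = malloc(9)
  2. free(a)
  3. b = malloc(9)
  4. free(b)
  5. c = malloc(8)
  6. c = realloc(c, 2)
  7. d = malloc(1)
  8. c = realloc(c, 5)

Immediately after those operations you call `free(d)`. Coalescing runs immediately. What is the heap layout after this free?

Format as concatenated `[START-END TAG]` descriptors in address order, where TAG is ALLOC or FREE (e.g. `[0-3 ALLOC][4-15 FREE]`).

Answer: [0-2 FREE][3-7 ALLOC][8-27 FREE]

Derivation:
Op 1: a = malloc(9) -> a = 0; heap: [0-8 ALLOC][9-27 FREE]
Op 2: free(a) -> (freed a); heap: [0-27 FREE]
Op 3: b = malloc(9) -> b = 0; heap: [0-8 ALLOC][9-27 FREE]
Op 4: free(b) -> (freed b); heap: [0-27 FREE]
Op 5: c = malloc(8) -> c = 0; heap: [0-7 ALLOC][8-27 FREE]
Op 6: c = realloc(c, 2) -> c = 0; heap: [0-1 ALLOC][2-27 FREE]
Op 7: d = malloc(1) -> d = 2; heap: [0-1 ALLOC][2-2 ALLOC][3-27 FREE]
Op 8: c = realloc(c, 5) -> c = 3; heap: [0-1 FREE][2-2 ALLOC][3-7 ALLOC][8-27 FREE]
free(d): d = 2 -> block [2-2 ALLOC]; mark free, coalesce with adjacent free neighbors -> [0-2 FREE][3-7 ALLOC][8-27 FREE]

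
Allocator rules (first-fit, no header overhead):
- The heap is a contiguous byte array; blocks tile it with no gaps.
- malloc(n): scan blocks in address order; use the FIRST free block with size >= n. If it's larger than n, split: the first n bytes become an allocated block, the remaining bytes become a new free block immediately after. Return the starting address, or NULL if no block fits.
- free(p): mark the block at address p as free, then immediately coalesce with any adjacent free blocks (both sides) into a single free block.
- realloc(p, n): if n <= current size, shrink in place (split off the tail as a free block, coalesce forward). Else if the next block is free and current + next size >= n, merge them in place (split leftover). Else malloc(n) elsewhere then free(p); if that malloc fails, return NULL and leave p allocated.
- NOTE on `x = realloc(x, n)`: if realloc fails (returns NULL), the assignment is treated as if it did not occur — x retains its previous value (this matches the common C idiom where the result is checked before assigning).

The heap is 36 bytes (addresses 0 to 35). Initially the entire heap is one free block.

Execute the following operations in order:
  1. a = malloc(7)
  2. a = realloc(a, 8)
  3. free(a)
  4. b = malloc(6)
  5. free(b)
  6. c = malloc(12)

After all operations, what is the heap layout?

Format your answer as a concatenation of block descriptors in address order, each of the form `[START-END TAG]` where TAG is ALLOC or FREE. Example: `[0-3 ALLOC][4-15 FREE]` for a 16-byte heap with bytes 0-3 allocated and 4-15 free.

Op 1: a = malloc(7) -> a = 0; heap: [0-6 ALLOC][7-35 FREE]
Op 2: a = realloc(a, 8) -> a = 0; heap: [0-7 ALLOC][8-35 FREE]
Op 3: free(a) -> (freed a); heap: [0-35 FREE]
Op 4: b = malloc(6) -> b = 0; heap: [0-5 ALLOC][6-35 FREE]
Op 5: free(b) -> (freed b); heap: [0-35 FREE]
Op 6: c = malloc(12) -> c = 0; heap: [0-11 ALLOC][12-35 FREE]

Answer: [0-11 ALLOC][12-35 FREE]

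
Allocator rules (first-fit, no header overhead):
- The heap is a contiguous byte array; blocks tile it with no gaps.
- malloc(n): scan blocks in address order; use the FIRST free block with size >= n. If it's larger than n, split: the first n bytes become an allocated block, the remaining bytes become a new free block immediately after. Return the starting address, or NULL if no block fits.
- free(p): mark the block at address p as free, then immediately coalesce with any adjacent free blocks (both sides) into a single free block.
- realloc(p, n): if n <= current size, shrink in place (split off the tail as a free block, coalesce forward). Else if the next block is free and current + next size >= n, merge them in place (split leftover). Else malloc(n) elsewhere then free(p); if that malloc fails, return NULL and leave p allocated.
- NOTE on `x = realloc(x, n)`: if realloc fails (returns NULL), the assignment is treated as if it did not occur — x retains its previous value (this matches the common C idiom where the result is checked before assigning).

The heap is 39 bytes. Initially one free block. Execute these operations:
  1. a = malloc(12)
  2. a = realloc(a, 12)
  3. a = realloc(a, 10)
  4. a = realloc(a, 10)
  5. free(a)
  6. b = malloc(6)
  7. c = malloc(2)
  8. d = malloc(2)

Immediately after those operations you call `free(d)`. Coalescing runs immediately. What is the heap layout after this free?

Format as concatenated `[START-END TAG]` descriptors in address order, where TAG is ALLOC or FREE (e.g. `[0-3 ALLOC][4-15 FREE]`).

Answer: [0-5 ALLOC][6-7 ALLOC][8-38 FREE]

Derivation:
Op 1: a = malloc(12) -> a = 0; heap: [0-11 ALLOC][12-38 FREE]
Op 2: a = realloc(a, 12) -> a = 0; heap: [0-11 ALLOC][12-38 FREE]
Op 3: a = realloc(a, 10) -> a = 0; heap: [0-9 ALLOC][10-38 FREE]
Op 4: a = realloc(a, 10) -> a = 0; heap: [0-9 ALLOC][10-38 FREE]
Op 5: free(a) -> (freed a); heap: [0-38 FREE]
Op 6: b = malloc(6) -> b = 0; heap: [0-5 ALLOC][6-38 FREE]
Op 7: c = malloc(2) -> c = 6; heap: [0-5 ALLOC][6-7 ALLOC][8-38 FREE]
Op 8: d = malloc(2) -> d = 8; heap: [0-5 ALLOC][6-7 ALLOC][8-9 ALLOC][10-38 FREE]
free(d): d = 8 -> block [8-9 ALLOC]; mark free, coalesce with adjacent free neighbors -> [0-5 ALLOC][6-7 ALLOC][8-38 FREE]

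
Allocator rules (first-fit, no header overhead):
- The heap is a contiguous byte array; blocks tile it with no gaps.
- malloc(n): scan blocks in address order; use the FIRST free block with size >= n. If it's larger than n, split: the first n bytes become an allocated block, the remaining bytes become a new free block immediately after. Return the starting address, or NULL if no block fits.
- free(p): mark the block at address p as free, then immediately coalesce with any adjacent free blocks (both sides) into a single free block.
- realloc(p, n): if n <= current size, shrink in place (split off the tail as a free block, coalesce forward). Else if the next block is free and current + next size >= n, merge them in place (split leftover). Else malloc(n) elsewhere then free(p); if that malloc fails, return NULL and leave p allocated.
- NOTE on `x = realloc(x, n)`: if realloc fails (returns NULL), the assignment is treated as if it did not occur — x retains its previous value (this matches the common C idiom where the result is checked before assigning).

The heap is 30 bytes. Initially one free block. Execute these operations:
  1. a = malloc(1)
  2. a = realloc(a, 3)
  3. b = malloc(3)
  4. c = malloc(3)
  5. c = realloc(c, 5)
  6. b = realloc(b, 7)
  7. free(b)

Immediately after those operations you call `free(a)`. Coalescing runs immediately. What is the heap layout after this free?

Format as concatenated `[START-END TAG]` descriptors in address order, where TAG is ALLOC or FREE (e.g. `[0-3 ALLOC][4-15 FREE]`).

Answer: [0-5 FREE][6-10 ALLOC][11-29 FREE]

Derivation:
Op 1: a = malloc(1) -> a = 0; heap: [0-0 ALLOC][1-29 FREE]
Op 2: a = realloc(a, 3) -> a = 0; heap: [0-2 ALLOC][3-29 FREE]
Op 3: b = malloc(3) -> b = 3; heap: [0-2 ALLOC][3-5 ALLOC][6-29 FREE]
Op 4: c = malloc(3) -> c = 6; heap: [0-2 ALLOC][3-5 ALLOC][6-8 ALLOC][9-29 FREE]
Op 5: c = realloc(c, 5) -> c = 6; heap: [0-2 ALLOC][3-5 ALLOC][6-10 ALLOC][11-29 FREE]
Op 6: b = realloc(b, 7) -> b = 11; heap: [0-2 ALLOC][3-5 FREE][6-10 ALLOC][11-17 ALLOC][18-29 FREE]
Op 7: free(b) -> (freed b); heap: [0-2 ALLOC][3-5 FREE][6-10 ALLOC][11-29 FREE]
free(a): a = 0 -> block [0-2 ALLOC]; mark free, coalesce with adjacent free neighbors -> [0-5 FREE][6-10 ALLOC][11-29 FREE]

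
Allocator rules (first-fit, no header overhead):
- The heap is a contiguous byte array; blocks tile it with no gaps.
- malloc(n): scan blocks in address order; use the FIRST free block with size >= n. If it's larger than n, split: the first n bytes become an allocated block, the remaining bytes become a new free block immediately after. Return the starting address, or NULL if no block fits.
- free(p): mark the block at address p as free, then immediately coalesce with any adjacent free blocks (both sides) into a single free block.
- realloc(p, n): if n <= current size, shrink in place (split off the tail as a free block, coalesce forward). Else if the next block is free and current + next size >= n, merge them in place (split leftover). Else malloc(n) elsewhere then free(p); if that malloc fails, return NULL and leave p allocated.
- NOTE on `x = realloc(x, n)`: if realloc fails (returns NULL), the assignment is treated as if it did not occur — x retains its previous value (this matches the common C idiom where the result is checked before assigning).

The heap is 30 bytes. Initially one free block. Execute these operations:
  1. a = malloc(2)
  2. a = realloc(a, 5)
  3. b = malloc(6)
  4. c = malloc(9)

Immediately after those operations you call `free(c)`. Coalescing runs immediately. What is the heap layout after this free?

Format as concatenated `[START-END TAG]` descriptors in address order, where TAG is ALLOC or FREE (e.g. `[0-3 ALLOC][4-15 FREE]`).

Answer: [0-4 ALLOC][5-10 ALLOC][11-29 FREE]

Derivation:
Op 1: a = malloc(2) -> a = 0; heap: [0-1 ALLOC][2-29 FREE]
Op 2: a = realloc(a, 5) -> a = 0; heap: [0-4 ALLOC][5-29 FREE]
Op 3: b = malloc(6) -> b = 5; heap: [0-4 ALLOC][5-10 ALLOC][11-29 FREE]
Op 4: c = malloc(9) -> c = 11; heap: [0-4 ALLOC][5-10 ALLOC][11-19 ALLOC][20-29 FREE]
free(c): c = 11 -> block [11-19 ALLOC]; mark free, coalesce with adjacent free neighbors -> [0-4 ALLOC][5-10 ALLOC][11-29 FREE]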